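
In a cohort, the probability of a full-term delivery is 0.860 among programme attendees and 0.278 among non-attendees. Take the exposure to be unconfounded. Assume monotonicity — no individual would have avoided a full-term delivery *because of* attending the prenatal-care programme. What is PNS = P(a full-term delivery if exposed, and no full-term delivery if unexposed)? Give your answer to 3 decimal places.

PNS ≈ 0.582

Let p₁ = 0.86, p₀ = 0.278.
Under exogeneity and monotonicity, PNS = p₁ − p₀.
PNS = 0.86 − 0.278 = 0.582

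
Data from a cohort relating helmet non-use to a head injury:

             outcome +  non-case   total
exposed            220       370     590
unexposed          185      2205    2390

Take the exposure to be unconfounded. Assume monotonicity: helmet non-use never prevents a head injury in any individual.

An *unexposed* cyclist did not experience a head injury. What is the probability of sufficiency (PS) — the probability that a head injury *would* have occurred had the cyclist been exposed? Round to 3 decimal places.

p₁ = P(outcome | exposed) = 220/590 = 0.37288
p₀ = P(outcome | unexposed) = 185/2390 = 0.077406
Under exogeneity and monotonicity, PS = (p₁ − p₀)/(1 − p₀).
PS = (0.37288 − 0.077406) / 0.92259 ≈ 0.3203

PS ≈ 0.320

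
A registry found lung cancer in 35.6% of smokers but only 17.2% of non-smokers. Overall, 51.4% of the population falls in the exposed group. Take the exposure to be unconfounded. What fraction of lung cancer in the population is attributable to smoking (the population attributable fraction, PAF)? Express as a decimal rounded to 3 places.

PAF ≈ 0.355

p₁ = 0.356, p₀ = 0.172.
Overall risk P(Y=1) = π·p₁ + (1−π)·p₀ = 0.514×0.356 + 0.486×0.172 = 0.26658.
Under exogeneity, PAF = [P(Y=1) − p₀] / P(Y=1).
PAF = (0.26658 − 0.172) / 0.26658 ≈ 0.3548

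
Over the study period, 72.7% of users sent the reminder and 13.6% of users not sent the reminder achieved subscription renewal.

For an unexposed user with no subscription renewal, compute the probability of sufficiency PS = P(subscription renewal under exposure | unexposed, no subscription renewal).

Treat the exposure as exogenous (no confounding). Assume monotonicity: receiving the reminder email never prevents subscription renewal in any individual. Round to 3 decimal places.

PS ≈ 0.684

p₁ = 0.727, p₀ = 0.136.
Under exogeneity and monotonicity, PS = (p₁ − p₀) / (1 − p₀).
PS = (0.727 − 0.136) / (1 − 0.136) = 0.591 / 0.864 ≈ 0.6840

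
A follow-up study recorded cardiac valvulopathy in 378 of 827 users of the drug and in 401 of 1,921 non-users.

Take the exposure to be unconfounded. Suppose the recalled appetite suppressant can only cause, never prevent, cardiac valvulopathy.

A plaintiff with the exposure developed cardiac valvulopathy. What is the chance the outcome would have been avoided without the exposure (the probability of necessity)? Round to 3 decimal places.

p₁ = P(outcome | exposed) = 378/827 = 0.45707
p₀ = P(outcome | unexposed) = 401/1921 = 0.20875
Under exogeneity and monotonicity, PN = (p₁ − p₀) / p₁.
PN = (0.45707 − 0.20875) / 0.45707 = 0.24833 / 0.45707 ≈ 0.5433

PN ≈ 0.543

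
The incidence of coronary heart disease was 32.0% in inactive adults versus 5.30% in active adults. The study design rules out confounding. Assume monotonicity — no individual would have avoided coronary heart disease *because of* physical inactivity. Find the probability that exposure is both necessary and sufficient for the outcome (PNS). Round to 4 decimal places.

PNS ≈ 0.2670

p₁ = 0.32, p₀ = 0.053.
Under exogeneity and monotonicity, PNS = p₁ − p₀.
PNS = 0.32 − 0.053 = 0.267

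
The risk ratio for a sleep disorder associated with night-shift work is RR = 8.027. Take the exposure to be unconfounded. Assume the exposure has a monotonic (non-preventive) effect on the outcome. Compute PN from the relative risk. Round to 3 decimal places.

Under exogeneity and monotonicity, PN = (RR − 1) / RR = 1 − 1/RR.
PN = (8.027 − 1) / 8.027 = 7.027 / 8.027 ≈ 0.8754

PN ≈ 0.875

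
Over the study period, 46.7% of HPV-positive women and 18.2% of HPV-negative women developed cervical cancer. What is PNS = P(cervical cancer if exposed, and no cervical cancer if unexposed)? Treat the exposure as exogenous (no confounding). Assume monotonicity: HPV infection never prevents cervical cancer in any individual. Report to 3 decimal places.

PNS ≈ 0.285

p₁ = 0.467, p₀ = 0.182.
Under exogeneity and monotonicity, PNS = p₁ − p₀.
PNS = 0.467 − 0.182 = 0.285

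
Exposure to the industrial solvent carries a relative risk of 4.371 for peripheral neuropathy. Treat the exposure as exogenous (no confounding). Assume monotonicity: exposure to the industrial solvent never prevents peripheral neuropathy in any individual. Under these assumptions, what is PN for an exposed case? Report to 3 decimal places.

Under exogeneity and monotonicity, PN = (RR − 1) / RR = 1 − 1/RR.
PN = (4.371 − 1) / 4.371 = 3.371 / 4.371 ≈ 0.7712

PN ≈ 0.771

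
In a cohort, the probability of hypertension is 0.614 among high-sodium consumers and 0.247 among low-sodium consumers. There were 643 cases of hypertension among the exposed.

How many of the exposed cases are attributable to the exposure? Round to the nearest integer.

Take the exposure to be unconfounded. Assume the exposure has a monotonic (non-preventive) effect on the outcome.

Let p₁ = 0.614, p₀ = 0.247.
PN = (p₁ − p₀)/p₁ = (0.614 − 0.247) / 0.614 ≈ 0.59772.
Attributable cases ≈ PN × (exposed cases) = 0.59772 × 643 ≈ 384.33.

about 384 cases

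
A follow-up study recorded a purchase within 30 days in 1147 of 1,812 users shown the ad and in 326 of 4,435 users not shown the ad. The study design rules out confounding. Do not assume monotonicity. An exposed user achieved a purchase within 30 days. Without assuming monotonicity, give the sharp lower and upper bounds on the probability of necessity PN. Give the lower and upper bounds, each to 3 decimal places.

p₁ = P(outcome | exposed) = 1147/1812 = 0.633
p₀ = P(outcome | unexposed) = 326/4435 = 0.073506
Under exogeneity alone the bounds on PN are max{0,(p₁−p₀)/p₁} ≤ PN ≤ min{1,(1−p₀)/p₁}.
  lower = (p₁ − p₀)/p₁ = 0.5595 / 0.633 ≈ 0.8839
  upper = min{1, (1 − p₀)/p₁} = 0.92649 / 0.633 ≈ 1.4637 → capped at 1

0.884 ≤ PN ≤ 1.000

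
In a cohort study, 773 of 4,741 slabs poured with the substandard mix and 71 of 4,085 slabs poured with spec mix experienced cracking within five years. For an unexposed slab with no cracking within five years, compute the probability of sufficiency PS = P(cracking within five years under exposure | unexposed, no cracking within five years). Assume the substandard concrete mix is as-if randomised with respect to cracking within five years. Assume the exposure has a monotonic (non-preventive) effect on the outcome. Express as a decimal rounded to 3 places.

p₁ = P(outcome | exposed) = 773/4741 = 0.16305
p₀ = P(outcome | unexposed) = 71/4085 = 0.017381
Under exogeneity and monotonicity, PS = (p₁ − p₀) / (1 − p₀).
PS = (0.16305 − 0.017381) / (1 − 0.017381) = 0.14567 / 0.98262 ≈ 0.1482

PS ≈ 0.148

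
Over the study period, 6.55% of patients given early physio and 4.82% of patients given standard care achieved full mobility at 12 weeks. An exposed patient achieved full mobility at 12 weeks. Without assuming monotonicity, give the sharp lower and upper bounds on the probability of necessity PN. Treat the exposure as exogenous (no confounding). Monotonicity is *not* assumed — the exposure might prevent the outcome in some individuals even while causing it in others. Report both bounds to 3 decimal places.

p₁ = 0.0655, p₀ = 0.0482.
Under exogeneity alone the bounds on PN are max{0,(p₁−p₀)/p₁} ≤ PN ≤ min{1,(1−p₀)/p₁}.
  lower = (p₁ − p₀)/p₁ = 0.0173 / 0.0655 ≈ 0.2641
  upper = min{1, (1 − p₀)/p₁} = 0.9518 / 0.0655 ≈ 14.5313 → capped at 1

0.264 ≤ PN ≤ 1.000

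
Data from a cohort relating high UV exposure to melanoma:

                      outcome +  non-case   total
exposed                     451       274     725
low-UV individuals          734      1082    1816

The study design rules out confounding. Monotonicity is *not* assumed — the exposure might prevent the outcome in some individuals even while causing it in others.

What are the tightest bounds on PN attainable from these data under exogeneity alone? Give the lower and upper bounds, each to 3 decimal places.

p₁ = P(outcome | exposed) = 451/725 = 0.62207
p₀ = P(outcome | unexposed) = 734/1816 = 0.40419
Under exogeneity alone the bounds on PN are max{0,(p₁−p₀)/p₁} ≤ PN ≤ min{1,(1−p₀)/p₁}.
  lower = (p₁ − p₀)/p₁ = 0.21788 / 0.62207 ≈ 0.3503
  upper = min{1, (1 − p₀)/p₁} = 0.59581 / 0.62207 ≈ 0.9578

0.350 ≤ PN ≤ 0.958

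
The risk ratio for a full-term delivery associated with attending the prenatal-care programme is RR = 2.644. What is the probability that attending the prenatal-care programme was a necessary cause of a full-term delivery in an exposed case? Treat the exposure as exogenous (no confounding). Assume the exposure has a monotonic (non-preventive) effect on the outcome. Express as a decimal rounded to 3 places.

Under exogeneity and monotonicity, PN = (RR − 1) / RR = 1 − 1/RR.
PN = (2.644 − 1) / 2.644 = 1.644 / 2.644 ≈ 0.6218

PN ≈ 0.622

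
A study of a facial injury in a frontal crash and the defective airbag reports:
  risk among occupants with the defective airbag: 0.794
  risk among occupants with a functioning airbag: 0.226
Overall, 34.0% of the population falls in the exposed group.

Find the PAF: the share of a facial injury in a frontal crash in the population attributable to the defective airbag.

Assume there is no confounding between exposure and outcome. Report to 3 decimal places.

PAF ≈ 0.461

Let p₁ = 0.794, p₀ = 0.226.
Overall risk P(Y=1) = π·p₁ + (1−π)·p₀ = 0.34×0.794 + 0.66×0.226 = 0.41912.
Under exogeneity, PAF = [P(Y=1) − p₀] / P(Y=1).
PAF = (0.41912 − 0.226) / 0.41912 ≈ 0.4608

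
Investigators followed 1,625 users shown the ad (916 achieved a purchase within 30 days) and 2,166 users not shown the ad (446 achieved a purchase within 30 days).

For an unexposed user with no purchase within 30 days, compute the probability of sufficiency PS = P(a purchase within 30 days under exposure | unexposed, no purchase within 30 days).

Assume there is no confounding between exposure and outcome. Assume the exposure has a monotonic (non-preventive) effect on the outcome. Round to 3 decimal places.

PS ≈ 0.451

p₁ = P(outcome | exposed) = 916/1625 = 0.56369
p₀ = P(outcome | unexposed) = 446/2166 = 0.20591
Under exogeneity and monotonicity, PS = (p₁ − p₀) / (1 − p₀).
PS = (0.56369 − 0.20591) / (1 − 0.20591) = 0.35778 / 0.79409 ≈ 0.4506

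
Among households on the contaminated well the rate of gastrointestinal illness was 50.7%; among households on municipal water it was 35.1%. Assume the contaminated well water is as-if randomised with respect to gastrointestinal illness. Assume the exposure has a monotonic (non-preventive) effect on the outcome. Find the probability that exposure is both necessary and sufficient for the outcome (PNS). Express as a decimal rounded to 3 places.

PNS ≈ 0.156

p₁ = 0.507, p₀ = 0.351.
Under exogeneity and monotonicity, PNS = p₁ − p₀.
PNS = 0.507 − 0.351 = 0.156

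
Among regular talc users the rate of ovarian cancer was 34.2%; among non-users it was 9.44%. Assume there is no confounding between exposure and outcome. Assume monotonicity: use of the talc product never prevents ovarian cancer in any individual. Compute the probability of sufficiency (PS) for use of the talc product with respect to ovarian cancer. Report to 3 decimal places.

PS ≈ 0.273

p₁ = 0.342, p₀ = 0.0944.
Under exogeneity and monotonicity, PS = (p₁ − p₀) / (1 − p₀).
PS = (0.342 − 0.0944) / (1 − 0.0944) = 0.2476 / 0.9056 ≈ 0.2734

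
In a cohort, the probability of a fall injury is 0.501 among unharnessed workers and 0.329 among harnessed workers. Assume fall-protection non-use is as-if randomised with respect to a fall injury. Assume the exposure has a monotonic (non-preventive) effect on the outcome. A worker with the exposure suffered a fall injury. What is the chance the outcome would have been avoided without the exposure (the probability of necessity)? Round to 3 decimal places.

Let p₁ = 0.501, p₀ = 0.329.
Under exogeneity and monotonicity, PN = (p₁ − p₀) / p₁.
PN = (0.501 − 0.329) / 0.501 = 0.172 / 0.501 ≈ 0.3433

PN ≈ 0.343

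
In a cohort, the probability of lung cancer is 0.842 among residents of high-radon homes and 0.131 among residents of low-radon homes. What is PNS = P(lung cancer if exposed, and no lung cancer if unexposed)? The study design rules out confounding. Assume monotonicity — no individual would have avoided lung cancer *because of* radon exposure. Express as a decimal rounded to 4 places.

Let p₁ = 0.842, p₀ = 0.131.
Under exogeneity and monotonicity, PNS = p₁ − p₀.
PNS = 0.842 − 0.131 = 0.711

PNS ≈ 0.7110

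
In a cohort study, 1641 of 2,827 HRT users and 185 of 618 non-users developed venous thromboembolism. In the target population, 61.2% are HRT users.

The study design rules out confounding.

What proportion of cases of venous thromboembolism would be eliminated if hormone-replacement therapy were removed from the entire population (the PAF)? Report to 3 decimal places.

PAF ≈ 0.365

p₁ = P(outcome | exposed) = 1641/2827 = 0.58047
p₀ = P(outcome | unexposed) = 185/618 = 0.29935
Overall risk P(Y=1) = π·p₁ + (1−π)·p₀ = 0.612×0.58047 + 0.388×0.29935 = 0.4714.
Under exogeneity, PAF = [P(Y=1) − p₀] / P(Y=1).
PAF = (0.4714 − 0.29935) / 0.4714 ≈ 0.3650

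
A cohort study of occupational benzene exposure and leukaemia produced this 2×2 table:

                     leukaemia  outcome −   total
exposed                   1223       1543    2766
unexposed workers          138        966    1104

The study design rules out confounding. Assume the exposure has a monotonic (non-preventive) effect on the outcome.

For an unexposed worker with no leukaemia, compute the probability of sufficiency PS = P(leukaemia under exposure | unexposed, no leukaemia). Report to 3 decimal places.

PS ≈ 0.362

p₁ = P(outcome | exposed) = 1223/2766 = 0.44215
p₀ = P(outcome | unexposed) = 138/1104 = 0.125
Under exogeneity and monotonicity, PS = (p₁ − p₀) / (1 − p₀).
PS = (0.44215 − 0.125) / (1 − 0.125) = 0.31715 / 0.875 ≈ 0.3625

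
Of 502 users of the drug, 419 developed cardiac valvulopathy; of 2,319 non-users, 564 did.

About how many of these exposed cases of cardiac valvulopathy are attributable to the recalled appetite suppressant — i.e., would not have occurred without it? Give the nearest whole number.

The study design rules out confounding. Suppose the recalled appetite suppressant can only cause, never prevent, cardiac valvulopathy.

p₁ = P(outcome | exposed) = 419/502 = 0.83466
p₀ = P(outcome | unexposed) = 564/2319 = 0.24321
PN = (p₁ − p₀)/p₁ = (0.83466 − 0.24321) / 0.83466 ≈ 0.70861.
Attributable cases ≈ PN × (exposed cases) = 0.70861 × 419 ≈ 296.91.

about 297 cases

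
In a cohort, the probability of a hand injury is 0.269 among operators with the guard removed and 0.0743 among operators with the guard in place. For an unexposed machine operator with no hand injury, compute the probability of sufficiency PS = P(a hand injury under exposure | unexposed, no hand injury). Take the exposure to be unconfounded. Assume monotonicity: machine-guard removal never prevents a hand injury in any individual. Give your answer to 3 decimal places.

Let p₁ = 0.269, p₀ = 0.0743.
Under exogeneity and monotonicity, PS = (p₁ − p₀) / (1 − p₀).
PS = (0.269 − 0.0743) / (1 − 0.0743) = 0.1947 / 0.9257 ≈ 0.2103

PS ≈ 0.210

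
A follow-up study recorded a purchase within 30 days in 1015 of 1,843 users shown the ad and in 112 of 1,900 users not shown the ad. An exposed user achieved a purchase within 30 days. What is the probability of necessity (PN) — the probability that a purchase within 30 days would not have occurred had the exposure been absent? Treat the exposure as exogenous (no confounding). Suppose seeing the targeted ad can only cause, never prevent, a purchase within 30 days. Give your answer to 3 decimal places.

p₁ = P(outcome | exposed) = 1015/1843 = 0.55073
p₀ = P(outcome | unexposed) = 112/1900 = 0.058947
Under exogeneity and monotonicity, PN = (p₁ − p₀) / p₁.
PN = (0.55073 − 0.058947) / 0.55073 = 0.49179 / 0.55073 ≈ 0.8930

PN ≈ 0.893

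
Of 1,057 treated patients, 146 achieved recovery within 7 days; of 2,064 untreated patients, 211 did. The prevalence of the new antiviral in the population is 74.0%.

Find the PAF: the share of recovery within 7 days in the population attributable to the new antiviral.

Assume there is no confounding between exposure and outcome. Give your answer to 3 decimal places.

p₁ = P(outcome | exposed) = 146/1057 = 0.13813
p₀ = P(outcome | unexposed) = 211/2064 = 0.10223
Overall risk P(Y=1) = π·p₁ + (1−π)·p₀ = 0.74×0.13813 + 0.26×0.10223 = 0.12879.
Under exogeneity, PAF = [P(Y=1) − p₀] / P(Y=1).
PAF = (0.12879 − 0.10223) / 0.12879 ≈ 0.2063

PAF ≈ 0.206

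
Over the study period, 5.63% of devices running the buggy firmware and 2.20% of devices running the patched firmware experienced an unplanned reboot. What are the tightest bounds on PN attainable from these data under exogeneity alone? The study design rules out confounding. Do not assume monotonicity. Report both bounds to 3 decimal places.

p₁ = 0.0563, p₀ = 0.022.
Under exogeneity alone the bounds on PN are max{0,(p₁−p₀)/p₁} ≤ PN ≤ min{1,(1−p₀)/p₁}.
  lower = (p₁ − p₀)/p₁ = 0.0343 / 0.0563 ≈ 0.6092
  upper = min{1, (1 − p₀)/p₁} = 0.978 / 0.0563 ≈ 17.3712 → capped at 1

0.609 ≤ PN ≤ 1.000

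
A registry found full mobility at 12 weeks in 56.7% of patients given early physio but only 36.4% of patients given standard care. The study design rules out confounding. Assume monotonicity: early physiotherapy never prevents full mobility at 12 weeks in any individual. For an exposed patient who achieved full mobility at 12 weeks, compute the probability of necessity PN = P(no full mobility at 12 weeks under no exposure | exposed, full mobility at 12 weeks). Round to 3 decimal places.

p₁ = 0.567, p₀ = 0.364.
Under exogeneity and monotonicity, PN = (p₁ − p₀) / p₁.
PN = (0.567 − 0.364) / 0.567 = 0.203 / 0.567 ≈ 0.3580

PN ≈ 0.358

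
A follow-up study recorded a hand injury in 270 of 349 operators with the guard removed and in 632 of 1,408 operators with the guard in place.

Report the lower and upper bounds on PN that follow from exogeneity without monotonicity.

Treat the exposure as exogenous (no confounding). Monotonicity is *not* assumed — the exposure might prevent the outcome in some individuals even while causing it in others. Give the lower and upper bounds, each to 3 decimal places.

p₁ = P(outcome | exposed) = 270/349 = 0.77364
p₀ = P(outcome | unexposed) = 632/1408 = 0.44886
Under exogeneity alone the bounds on PN are max{0,(p₁−p₀)/p₁} ≤ PN ≤ min{1,(1−p₀)/p₁}.
  lower = (p₁ − p₀)/p₁ = 0.32478 / 0.77364 ≈ 0.4198
  upper = min{1, (1 − p₀)/p₁} = 0.55114 / 0.77364 ≈ 0.7124

0.420 ≤ PN ≤ 0.712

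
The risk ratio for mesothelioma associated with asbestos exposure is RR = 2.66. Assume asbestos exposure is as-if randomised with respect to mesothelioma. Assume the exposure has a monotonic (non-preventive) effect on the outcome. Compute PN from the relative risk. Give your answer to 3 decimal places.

Under exogeneity and monotonicity, PN = (RR − 1) / RR = 1 − 1/RR.
PN = (2.66 − 1) / 2.66 = 1.66 / 2.66 ≈ 0.6241

PN ≈ 0.624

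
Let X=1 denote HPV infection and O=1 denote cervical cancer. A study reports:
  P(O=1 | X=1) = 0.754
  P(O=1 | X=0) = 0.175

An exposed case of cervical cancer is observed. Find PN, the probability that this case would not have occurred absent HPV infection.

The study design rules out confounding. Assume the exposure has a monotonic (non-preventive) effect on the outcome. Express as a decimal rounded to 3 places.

PN ≈ 0.768

Let p₁ = 0.754, p₀ = 0.175.
Under exogeneity and monotonicity, PN = (p₁ − p₀) / p₁.
PN = (0.754 − 0.175) / 0.754 = 0.579 / 0.754 ≈ 0.7679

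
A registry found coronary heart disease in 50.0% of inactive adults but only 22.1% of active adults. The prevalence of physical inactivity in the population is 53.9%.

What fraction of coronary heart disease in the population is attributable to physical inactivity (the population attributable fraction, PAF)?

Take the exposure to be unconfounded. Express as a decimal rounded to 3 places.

PAF ≈ 0.405

p₁ = 0.5, p₀ = 0.221.
Overall risk P(Y=1) = π·p₁ + (1−π)·p₀ = 0.539×0.5 + 0.461×0.221 = 0.37138.
Under exogeneity, PAF = [P(Y=1) − p₀] / P(Y=1).
PAF = (0.37138 − 0.221) / 0.37138 ≈ 0.4049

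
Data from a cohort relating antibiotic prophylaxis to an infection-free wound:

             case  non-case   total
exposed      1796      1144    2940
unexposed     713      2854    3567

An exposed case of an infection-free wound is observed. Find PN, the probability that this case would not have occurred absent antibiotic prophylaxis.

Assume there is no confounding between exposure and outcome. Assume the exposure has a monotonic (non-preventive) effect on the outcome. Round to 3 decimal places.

p₁ = P(outcome | exposed) = 1796/2940 = 0.61088
p₀ = P(outcome | unexposed) = 713/3567 = 0.19989
Under exogeneity and monotonicity, PN = (p₁ − p₀)/p₁.
PN = (0.61088 − 0.19989) / 0.61088 ≈ 0.6728

PN ≈ 0.673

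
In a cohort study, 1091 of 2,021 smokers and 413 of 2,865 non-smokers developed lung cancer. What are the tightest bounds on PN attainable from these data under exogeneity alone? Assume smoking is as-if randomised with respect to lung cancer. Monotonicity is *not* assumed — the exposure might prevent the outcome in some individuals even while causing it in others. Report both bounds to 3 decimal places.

p₁ = P(outcome | exposed) = 1091/2021 = 0.53983
p₀ = P(outcome | unexposed) = 413/2865 = 0.14415
Under exogeneity alone the bounds on PN are max{0,(p₁−p₀)/p₁} ≤ PN ≤ min{1,(1−p₀)/p₁}.
  lower = (p₁ − p₀)/p₁ = 0.39568 / 0.53983 ≈ 0.7330
  upper = min{1, (1 − p₀)/p₁} = 0.85585 / 0.53983 ≈ 1.5854 → capped at 1

0.733 ≤ PN ≤ 1.000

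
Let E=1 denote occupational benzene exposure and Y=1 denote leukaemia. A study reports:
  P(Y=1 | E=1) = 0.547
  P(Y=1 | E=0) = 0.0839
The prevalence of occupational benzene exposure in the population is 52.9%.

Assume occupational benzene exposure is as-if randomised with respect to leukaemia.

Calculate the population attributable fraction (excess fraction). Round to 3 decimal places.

Let p₁ = 0.547, p₀ = 0.0839.
Overall risk P(Y=1) = π·p₁ + (1−π)·p₀ = 0.529×0.547 + 0.471×0.0839 = 0.32888.
Under exogeneity, PAF = [P(Y=1) − p₀] / P(Y=1).
PAF = (0.32888 − 0.0839) / 0.32888 ≈ 0.7449

PAF ≈ 0.745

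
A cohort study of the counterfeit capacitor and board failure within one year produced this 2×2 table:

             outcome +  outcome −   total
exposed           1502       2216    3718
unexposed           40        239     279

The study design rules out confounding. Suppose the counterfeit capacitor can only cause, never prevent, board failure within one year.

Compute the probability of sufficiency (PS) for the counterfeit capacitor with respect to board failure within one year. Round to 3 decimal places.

p₁ = P(outcome | exposed) = 1502/3718 = 0.40398
p₀ = P(outcome | unexposed) = 40/279 = 0.14337
Under exogeneity and monotonicity, PS = (p₁ − p₀) / (1 − p₀).
PS = (0.40398 − 0.14337) / (1 − 0.14337) = 0.26061 / 0.85663 ≈ 0.3042

PS ≈ 0.304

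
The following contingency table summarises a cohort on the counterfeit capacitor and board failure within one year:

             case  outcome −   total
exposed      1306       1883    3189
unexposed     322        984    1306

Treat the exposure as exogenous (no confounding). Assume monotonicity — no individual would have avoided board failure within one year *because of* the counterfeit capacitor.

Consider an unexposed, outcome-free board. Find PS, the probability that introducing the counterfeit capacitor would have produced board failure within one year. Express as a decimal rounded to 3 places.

p₁ = P(outcome | exposed) = 1306/3189 = 0.40953
p₀ = P(outcome | unexposed) = 322/1306 = 0.24655
Under exogeneity and monotonicity, PS = (p₁ − p₀)/(1 − p₀).
PS = (0.40953 − 0.24655) / 0.75345 ≈ 0.2163

PS ≈ 0.216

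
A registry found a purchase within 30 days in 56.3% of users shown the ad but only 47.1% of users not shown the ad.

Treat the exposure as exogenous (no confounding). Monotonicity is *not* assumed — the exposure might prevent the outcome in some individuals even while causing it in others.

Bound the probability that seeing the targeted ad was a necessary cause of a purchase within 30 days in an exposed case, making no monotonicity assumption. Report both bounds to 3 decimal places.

0.163 ≤ PN ≤ 0.940

p₁ = 0.563, p₀ = 0.471.
Under exogeneity alone the bounds on PN are max{0,(p₁−p₀)/p₁} ≤ PN ≤ min{1,(1−p₀)/p₁}.
  lower = (p₁ − p₀)/p₁ = 0.092 / 0.563 ≈ 0.1634
  upper = min{1, (1 − p₀)/p₁} = 0.529 / 0.563 ≈ 0.9396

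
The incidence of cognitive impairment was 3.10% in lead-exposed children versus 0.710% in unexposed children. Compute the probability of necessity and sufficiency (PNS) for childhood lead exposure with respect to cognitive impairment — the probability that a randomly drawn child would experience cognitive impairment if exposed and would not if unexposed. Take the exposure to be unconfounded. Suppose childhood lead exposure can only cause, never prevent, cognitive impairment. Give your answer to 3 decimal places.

PNS ≈ 0.024

p₁ = 0.031, p₀ = 0.0071.
Under exogeneity and monotonicity, PNS = p₁ − p₀.
PNS = 0.031 − 0.0071 = 0.0239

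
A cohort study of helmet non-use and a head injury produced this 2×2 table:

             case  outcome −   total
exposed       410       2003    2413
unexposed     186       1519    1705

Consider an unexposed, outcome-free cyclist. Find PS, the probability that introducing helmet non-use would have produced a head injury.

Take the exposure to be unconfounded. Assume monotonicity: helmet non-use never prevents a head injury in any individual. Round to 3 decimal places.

PS ≈ 0.068

p₁ = P(outcome | exposed) = 410/2413 = 0.16991
p₀ = P(outcome | unexposed) = 186/1705 = 0.10909
Under exogeneity and monotonicity, PS = (p₁ − p₀) / (1 − p₀).
PS = (0.16991 − 0.10909) / (1 − 0.10909) = 0.060822 / 0.89091 ≈ 0.0683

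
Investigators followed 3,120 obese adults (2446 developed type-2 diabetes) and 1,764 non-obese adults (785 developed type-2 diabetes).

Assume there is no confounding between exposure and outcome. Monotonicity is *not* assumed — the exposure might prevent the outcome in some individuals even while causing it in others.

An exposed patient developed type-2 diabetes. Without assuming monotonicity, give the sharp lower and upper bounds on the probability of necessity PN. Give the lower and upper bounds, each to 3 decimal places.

0.432 ≤ PN ≤ 0.708

p₁ = P(outcome | exposed) = 2446/3120 = 0.78397
p₀ = P(outcome | unexposed) = 785/1764 = 0.44501
Under exogeneity alone the bounds on PN are max{0,(p₁−p₀)/p₁} ≤ PN ≤ min{1,(1−p₀)/p₁}.
  lower = (p₁ − p₀)/p₁ = 0.33896 / 0.78397 ≈ 0.4324
  upper = min{1, (1 − p₀)/p₁} = 0.55499 / 0.78397 ≈ 0.7079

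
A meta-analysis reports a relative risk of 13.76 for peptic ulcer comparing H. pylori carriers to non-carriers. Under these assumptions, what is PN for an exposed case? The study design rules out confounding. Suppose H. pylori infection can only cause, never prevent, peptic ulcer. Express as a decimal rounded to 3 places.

PN ≈ 0.927

Under exogeneity and monotonicity, PN = (RR − 1) / RR = 1 − 1/RR.
PN = (13.76 − 1) / 13.76 = 12.76 / 13.76 ≈ 0.9273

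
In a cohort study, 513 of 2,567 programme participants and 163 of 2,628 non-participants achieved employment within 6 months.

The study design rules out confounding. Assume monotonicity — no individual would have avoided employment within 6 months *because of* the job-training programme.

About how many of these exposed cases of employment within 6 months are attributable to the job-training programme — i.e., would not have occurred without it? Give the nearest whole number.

p₁ = P(outcome | exposed) = 513/2567 = 0.19984
p₀ = P(outcome | unexposed) = 163/2628 = 0.062024
PN = (p₁ − p₀)/p₁ = (0.19984 − 0.062024) / 0.19984 ≈ 0.68964.
Attributable cases ≈ PN × (exposed cases) = 0.68964 × 513 ≈ 353.78.

about 354 cases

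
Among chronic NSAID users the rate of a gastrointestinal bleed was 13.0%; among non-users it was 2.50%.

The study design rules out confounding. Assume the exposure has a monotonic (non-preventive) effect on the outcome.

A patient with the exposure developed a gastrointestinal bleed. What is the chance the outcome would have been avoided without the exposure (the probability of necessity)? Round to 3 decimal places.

p₁ = 0.13, p₀ = 0.025.
Under exogeneity and monotonicity, PN = (p₁ − p₀) / p₁.
PN = (0.13 − 0.025) / 0.13 = 0.105 / 0.13 ≈ 0.8077

PN ≈ 0.808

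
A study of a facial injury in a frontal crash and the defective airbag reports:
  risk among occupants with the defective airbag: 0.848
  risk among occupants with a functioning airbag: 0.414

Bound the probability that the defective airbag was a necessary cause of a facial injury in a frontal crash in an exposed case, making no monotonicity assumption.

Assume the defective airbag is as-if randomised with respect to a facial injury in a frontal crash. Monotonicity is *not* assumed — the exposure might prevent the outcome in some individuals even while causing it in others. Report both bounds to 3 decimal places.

0.512 ≤ PN ≤ 0.691

Let p₁ = 0.848, p₀ = 0.414.
Under exogeneity alone the bounds on PN are max{0,(p₁−p₀)/p₁} ≤ PN ≤ min{1,(1−p₀)/p₁}.
  lower = (p₁ − p₀)/p₁ = 0.434 / 0.848 ≈ 0.5118
  upper = min{1, (1 − p₀)/p₁} = 0.586 / 0.848 ≈ 0.6910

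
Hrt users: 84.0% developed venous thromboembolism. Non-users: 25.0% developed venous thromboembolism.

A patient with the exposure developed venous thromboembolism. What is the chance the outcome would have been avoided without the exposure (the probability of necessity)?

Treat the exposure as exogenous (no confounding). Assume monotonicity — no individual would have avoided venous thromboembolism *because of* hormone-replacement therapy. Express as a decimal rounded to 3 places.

p₁ = 0.84, p₀ = 0.25.
Under exogeneity and monotonicity, PN = (p₁ − p₀) / p₁.
PN = (0.84 − 0.25) / 0.84 = 0.59 / 0.84 ≈ 0.7024

PN ≈ 0.702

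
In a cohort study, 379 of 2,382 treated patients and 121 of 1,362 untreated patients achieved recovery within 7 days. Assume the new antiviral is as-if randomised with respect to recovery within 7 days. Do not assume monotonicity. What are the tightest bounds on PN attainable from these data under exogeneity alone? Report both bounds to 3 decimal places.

0.442 ≤ PN ≤ 1.000

p₁ = P(outcome | exposed) = 379/2382 = 0.15911
p₀ = P(outcome | unexposed) = 121/1362 = 0.08884
Under exogeneity alone the bounds on PN are max{0,(p₁−p₀)/p₁} ≤ PN ≤ min{1,(1−p₀)/p₁}.
  lower = (p₁ − p₀)/p₁ = 0.07027 / 0.15911 ≈ 0.4416
  upper = min{1, (1 − p₀)/p₁} = 0.91116 / 0.15911 ≈ 5.7266 → capped at 1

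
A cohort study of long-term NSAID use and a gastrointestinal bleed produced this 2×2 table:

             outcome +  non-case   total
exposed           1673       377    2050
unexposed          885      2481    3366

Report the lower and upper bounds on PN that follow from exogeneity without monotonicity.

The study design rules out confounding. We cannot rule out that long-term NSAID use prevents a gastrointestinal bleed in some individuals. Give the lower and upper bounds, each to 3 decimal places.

p₁ = P(outcome | exposed) = 1673/2050 = 0.8161
p₀ = P(outcome | unexposed) = 885/3366 = 0.26292
Under exogeneity alone the bounds on PN are max{0,(p₁−p₀)/p₁} ≤ PN ≤ min{1,(1−p₀)/p₁}.
  lower = (p₁ − p₀)/p₁ = 0.55317 / 0.8161 ≈ 0.6778
  upper = min{1, (1 − p₀)/p₁} = 0.73708 / 0.8161 ≈ 0.9032

0.678 ≤ PN ≤ 0.903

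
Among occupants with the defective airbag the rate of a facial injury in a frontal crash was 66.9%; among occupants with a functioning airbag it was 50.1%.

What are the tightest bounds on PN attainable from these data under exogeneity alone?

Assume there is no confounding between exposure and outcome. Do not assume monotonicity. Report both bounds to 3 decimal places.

p₁ = 0.669, p₀ = 0.501.
Under exogeneity alone the bounds on PN are max{0,(p₁−p₀)/p₁} ≤ PN ≤ min{1,(1−p₀)/p₁}.
  lower = (p₁ − p₀)/p₁ = 0.168 / 0.669 ≈ 0.2511
  upper = min{1, (1 − p₀)/p₁} = 0.499 / 0.669 ≈ 0.7459

0.251 ≤ PN ≤ 0.746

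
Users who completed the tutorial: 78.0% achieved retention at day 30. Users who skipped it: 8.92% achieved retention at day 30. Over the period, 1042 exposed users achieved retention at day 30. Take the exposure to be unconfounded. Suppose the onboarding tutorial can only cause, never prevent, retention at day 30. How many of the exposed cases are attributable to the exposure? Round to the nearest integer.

about 923 cases

p₁ = 0.78, p₀ = 0.0892.
PN = (p₁ − p₀)/p₁ = (0.78 − 0.0892) / 0.78 ≈ 0.88564.
Attributable cases ≈ PN × (exposed cases) = 0.88564 × 1042 ≈ 922.84.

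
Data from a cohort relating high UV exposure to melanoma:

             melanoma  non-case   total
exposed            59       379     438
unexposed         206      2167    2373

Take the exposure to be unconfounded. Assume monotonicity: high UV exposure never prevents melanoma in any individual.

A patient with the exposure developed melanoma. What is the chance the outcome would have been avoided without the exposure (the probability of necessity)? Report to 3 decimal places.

p₁ = P(outcome | exposed) = 59/438 = 0.1347
p₀ = P(outcome | unexposed) = 206/2373 = 0.08681
Under exogeneity and monotonicity, PN = (p₁ − p₀) / p₁.
PN = (0.1347 − 0.08681) / 0.1347 = 0.047893 / 0.1347 ≈ 0.3555

PN ≈ 0.356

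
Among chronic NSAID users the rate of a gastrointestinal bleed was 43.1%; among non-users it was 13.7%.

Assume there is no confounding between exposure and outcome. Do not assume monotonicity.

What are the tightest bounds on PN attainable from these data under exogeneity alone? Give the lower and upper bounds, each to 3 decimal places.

p₁ = 0.431, p₀ = 0.137.
Under exogeneity alone the bounds on PN are max{0,(p₁−p₀)/p₁} ≤ PN ≤ min{1,(1−p₀)/p₁}.
  lower = (p₁ − p₀)/p₁ = 0.294 / 0.431 ≈ 0.6821
  upper = min{1, (1 − p₀)/p₁} = 0.863 / 0.431 ≈ 2.0023 → capped at 1

0.682 ≤ PN ≤ 1.000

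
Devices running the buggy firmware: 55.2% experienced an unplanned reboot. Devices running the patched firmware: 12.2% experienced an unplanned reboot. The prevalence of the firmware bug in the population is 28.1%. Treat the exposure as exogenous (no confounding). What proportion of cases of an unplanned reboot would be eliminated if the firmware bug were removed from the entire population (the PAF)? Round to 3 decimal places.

PAF ≈ 0.498

p₁ = 0.552, p₀ = 0.122.
Overall risk P(Y=1) = π·p₁ + (1−π)·p₀ = 0.281×0.552 + 0.719×0.122 = 0.24283.
Under exogeneity, PAF = [P(Y=1) − p₀] / P(Y=1).
PAF = (0.24283 − 0.122) / 0.24283 ≈ 0.4976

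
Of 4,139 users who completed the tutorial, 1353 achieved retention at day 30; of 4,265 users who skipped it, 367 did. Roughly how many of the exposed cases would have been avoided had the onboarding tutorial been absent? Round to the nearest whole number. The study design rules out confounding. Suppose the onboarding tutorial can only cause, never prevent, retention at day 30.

about 997 cases

p₁ = P(outcome | exposed) = 1353/4139 = 0.32689
p₀ = P(outcome | unexposed) = 367/4265 = 0.086049
PN = (p₁ − p₀)/p₁ = (0.32689 − 0.086049) / 0.32689 ≈ 0.73676.
Attributable cases ≈ PN × (exposed cases) = 0.73676 × 1353 ≈ 996.84.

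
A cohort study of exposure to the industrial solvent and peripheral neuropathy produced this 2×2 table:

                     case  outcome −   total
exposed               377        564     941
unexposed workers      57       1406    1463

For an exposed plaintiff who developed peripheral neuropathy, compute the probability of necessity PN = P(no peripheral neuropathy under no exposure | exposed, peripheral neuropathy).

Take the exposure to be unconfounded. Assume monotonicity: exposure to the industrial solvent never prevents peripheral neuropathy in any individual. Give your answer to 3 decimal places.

PN ≈ 0.903

p₁ = P(outcome | exposed) = 377/941 = 0.40064
p₀ = P(outcome | unexposed) = 57/1463 = 0.038961
Under exogeneity and monotonicity, PN = (p₁ − p₀)/p₁.
PN = (0.40064 − 0.038961) / 0.40064 ≈ 0.9028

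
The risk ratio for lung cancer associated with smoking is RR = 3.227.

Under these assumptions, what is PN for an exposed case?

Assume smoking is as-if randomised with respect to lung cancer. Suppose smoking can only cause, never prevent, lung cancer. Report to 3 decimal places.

Under exogeneity and monotonicity, PN = (RR − 1) / RR = 1 − 1/RR.
PN = (3.227 − 1) / 3.227 = 2.227 / 3.227 ≈ 0.6901

PN ≈ 0.690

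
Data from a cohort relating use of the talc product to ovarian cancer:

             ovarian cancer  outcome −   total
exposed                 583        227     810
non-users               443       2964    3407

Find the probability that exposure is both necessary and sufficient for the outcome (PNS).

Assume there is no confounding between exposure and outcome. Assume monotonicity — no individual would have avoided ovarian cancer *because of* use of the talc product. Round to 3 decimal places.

p₁ = P(outcome | exposed) = 583/810 = 0.71975
p₀ = P(outcome | unexposed) = 443/3407 = 0.13003
Under exogeneity and monotonicity, PNS = p₁ − p₀.
PNS = 0.71975 − 0.13003 = 0.58973

PNS ≈ 0.590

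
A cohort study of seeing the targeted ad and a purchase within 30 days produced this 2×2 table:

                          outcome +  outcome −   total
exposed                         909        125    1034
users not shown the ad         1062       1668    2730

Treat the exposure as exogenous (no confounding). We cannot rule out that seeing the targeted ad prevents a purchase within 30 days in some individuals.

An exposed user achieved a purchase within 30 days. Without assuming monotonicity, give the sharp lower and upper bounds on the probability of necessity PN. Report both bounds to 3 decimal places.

p₁ = P(outcome | exposed) = 909/1034 = 0.87911
p₀ = P(outcome | unexposed) = 1062/2730 = 0.38901
Under exogeneity alone the bounds on PN are max{0,(p₁−p₀)/p₁} ≤ PN ≤ min{1,(1−p₀)/p₁}.
  lower = (p₁ − p₀)/p₁ = 0.4901 / 0.87911 ≈ 0.5575
  upper = min{1, (1 − p₀)/p₁} = 0.61099 / 0.87911 ≈ 0.6950

0.557 ≤ PN ≤ 0.695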